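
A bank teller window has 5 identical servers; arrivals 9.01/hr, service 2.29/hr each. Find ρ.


ρ = λ/(cμ) = 9.01/(5·2.29) = 9.01/11.45 = 0.7869

Final: 0.7869


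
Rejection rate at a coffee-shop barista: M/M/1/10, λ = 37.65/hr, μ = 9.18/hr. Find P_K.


ρ = λ/μ = 37.65/9.18 = 4.1013
P_K = (1−ρ)ρ^K/(1−ρ^(K+1)) = (-3.1013·1346551.578537)/(1 − 5522621.670145)
= -4176070.091608/-5522620.670145 = 0.756175

Final: 0.756175


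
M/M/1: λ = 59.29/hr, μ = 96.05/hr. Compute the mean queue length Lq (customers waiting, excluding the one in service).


ρ = 59.29/96.05 = 0.6173
Lq = ρ²/(1−ρ) = 0.3810/0.3827 = 0.9956

Final: 0.9956


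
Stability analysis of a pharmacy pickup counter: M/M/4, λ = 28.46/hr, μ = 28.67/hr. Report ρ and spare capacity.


Total capacity cμ = 4·28.67 = 114.68/hr
ρ = λ/(cμ) = 28.46/114.68 = 0.2482
Stable ⇔ ρ < 1: YES
Spare capacity = cμ − λ = 114.68 − 28.46 = 86.22/hr

Final: ρ = 0.2482; stable; margin = 86.22/hr


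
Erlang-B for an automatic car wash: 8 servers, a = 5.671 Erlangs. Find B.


B(c,a) = (a^c/c!) / Σ_{k=0}^{c} a^k/k!
a^8/8! = 26.531185
Σ terms (k=0..8): 1.00000 + 5.67100 + 16.08012 + 30.39679 + 43.09505 + 48.87840 + 46.19824 + 37.42717 + 26.53119 = 255.277946
B = 26.531185/255.277946 = 0.103931

Final: 0.103931


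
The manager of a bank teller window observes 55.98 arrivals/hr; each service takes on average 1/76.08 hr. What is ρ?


ρ = λ/μ = 55.98/76.08 = 0.7358

Final: 0.7358


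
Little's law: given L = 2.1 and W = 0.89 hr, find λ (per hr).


λ = L/W = 2.1/0.89 = 2.3596 /hr

Final: 2.3596 /hr


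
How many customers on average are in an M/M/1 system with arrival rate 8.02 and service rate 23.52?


ρ = λ/μ = 8.02/23.52 = 0.3410
L = ρ/(1−ρ) = 0.3410/(1 − 0.3410) = 0.3410/0.6590 = 0.5174

Final: 0.5174


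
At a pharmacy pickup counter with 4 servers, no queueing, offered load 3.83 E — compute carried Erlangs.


B(4,3.83) = 0.294017 (Erlang-B)
Carried load = a(1 − B) = 3.83·(1 − 0.294017) = 3.83·0.705983 = 2.7039 E

Final: 2.7039 Erlangs


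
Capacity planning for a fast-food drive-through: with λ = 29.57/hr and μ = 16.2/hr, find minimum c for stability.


Stability requires cμ > λ ⇔ c > λ/μ.
λ/μ = 29.57/16.2 = 1.8253
Minimum integer c = ⌊1.8253⌋ + 1 = 2
Check: 2·16.2 = 32.40 > 29.57, while 1·16.2 = 16.20 ≤ 29.57

Final: 2 servers


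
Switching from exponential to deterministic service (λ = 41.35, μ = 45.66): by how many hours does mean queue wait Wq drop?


ρ = 41.35/45.66 = 0.9056
Wq(M/M/1) = ρ/(μ−λ) = 0.9056/4.31 = 0.21012 hr
Wq(M/D/1) = ρ/(2(μ−λ)) = 0.10506 hr
Savings = 0.21012 − 0.10506 = 0.10506 hr

Final: 0.10506 hr


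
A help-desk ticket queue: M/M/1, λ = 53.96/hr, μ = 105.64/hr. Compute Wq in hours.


ρ = 53.96/105.64 = 0.5108
Wq = ρ/(μ−λ) = 0.5108/(105.64 − 53.96) = 0.5108/51.68 = 0.009884 hr

Final: 0.009884 hr


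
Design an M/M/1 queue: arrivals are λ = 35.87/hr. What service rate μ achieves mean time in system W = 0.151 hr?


W = 1/(μ−λ) ⇒ μ − λ = 1/W = 1/0.151 = 6.6225
μ = λ + 1/W = 35.87 + 6.6225 = 42.4925 per hr

Final: 42.4925 /hr


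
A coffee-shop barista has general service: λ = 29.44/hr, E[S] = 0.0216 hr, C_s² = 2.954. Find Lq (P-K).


ρ = λ·E[S] = 29.44·0.0216 = 0.6359
Lq = ρ²(1+C_s²)/(2(1−ρ)) = 0.4044·(1+2.954)/(2·0.3641)
= 0.4044·3.9540/0.7282 = 2.19570

Final: 2.19570


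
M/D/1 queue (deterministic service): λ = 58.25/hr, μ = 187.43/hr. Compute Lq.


ρ = 58.25/187.43 = 0.3108
M/D/1: Lq = ρ²/(2(1−ρ)) = 0.09659/(2·0.6892) = 0.07007

Final: 0.07007


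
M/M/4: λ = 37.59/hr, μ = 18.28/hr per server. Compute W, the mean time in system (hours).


a = 2.0563; ρ = 0.5141; P₀ = 0.122653
Lq = P₀·a^c·ρ/(c!(1−ρ)²) = 0.19896
Wq = Lq/λ = 0.19896/37.59 = 0.005293 hr
W = Wq + 1/μ = 0.005293 + 0.05470 = 0.06000 hr

Final: 0.06000 hr


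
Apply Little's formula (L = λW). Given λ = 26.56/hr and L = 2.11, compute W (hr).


W = L/λ = 2.11/26.56 = 0.07944 hr

Final: 0.07944 hr


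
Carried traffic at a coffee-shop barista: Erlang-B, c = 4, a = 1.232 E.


B(4,1.232) = 0.028245 (Erlang-B)
Carried load = a(1 − B) = 1.232·(1 − 0.028245) = 1.232·0.971755 = 1.1972 E

Final: 1.1972 Erlangs


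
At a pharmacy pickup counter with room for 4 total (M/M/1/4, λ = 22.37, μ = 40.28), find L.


ρ = 22.37/40.28 = 0.5554
L = ρ[1 − (K+1)ρ^K + Kρ^(K+1)] / [(1−ρ)(1−ρ^(K+1))]
Numerator: 0.5554·(1 − 5·0.095128 + 4·0.052830) = 0.408571
Denominator: (0.4446)·(0.947170) = 0.421147
L = 0.408571/0.421147 = 0.9701

Final: 0.9701


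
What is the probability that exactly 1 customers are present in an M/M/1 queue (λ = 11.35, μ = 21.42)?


ρ = 11.35/21.42 = 0.5299
P_n = (1−ρ)·ρ^n = (1 − 0.5299)·0.5299^1 = 0.4701·0.529879 = 0.249107

Final: 0.249107


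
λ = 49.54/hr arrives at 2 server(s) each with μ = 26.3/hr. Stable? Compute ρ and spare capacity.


Total capacity cμ = 2·26.3 = 52.60/hr
ρ = λ/(cμ) = 49.54/52.60 = 0.9418
Stable ⇔ ρ < 1: YES
Spare capacity = cμ − λ = 52.60 − 49.54 = 3.06/hr

Final: ρ = 0.9418; stable; margin = 3.06/hr


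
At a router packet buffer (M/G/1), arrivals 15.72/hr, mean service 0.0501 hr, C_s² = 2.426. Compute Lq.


ρ = λ·E[S] = 15.72·0.0501 = 0.7876
Lq = ρ²(1+C_s²)/(2(1−ρ)) = 0.6203·(1+2.426)/(2·0.2124)
= 0.6203·3.4260/0.4249 = 5.00180

Final: 5.00180


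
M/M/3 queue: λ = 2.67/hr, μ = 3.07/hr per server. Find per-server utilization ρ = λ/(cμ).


ρ = λ/(cμ) = 2.67/(3·3.07) = 2.67/9.21 = 0.2899

Final: 0.2899


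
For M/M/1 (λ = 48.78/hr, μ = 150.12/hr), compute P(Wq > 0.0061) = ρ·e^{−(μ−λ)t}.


ρ = 48.78/150.12 = 0.3249
P(Wq > t) = ρ·e^{−(μ−λ)t} = 0.3249·e^{−0.6182}
= 0.3249·0.538928 = 0.175119

Final: 0.175119


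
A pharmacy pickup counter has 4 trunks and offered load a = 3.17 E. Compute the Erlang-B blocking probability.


B(c,a) = (a^c/c!) / Σ_{k=0}^{c} a^k/k!
a^4/4! = 4.207516
Σ terms (k=0..4): 1.00000 + 3.17000 + 5.02445 + 5.30917 + 4.20752 = 18.711135
B = 4.207516/18.711135 = 0.224867

Final: 0.224867


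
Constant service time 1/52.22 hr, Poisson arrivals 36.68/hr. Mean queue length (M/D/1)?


ρ = 36.68/52.22 = 0.7024
M/D/1: Lq = ρ²/(2(1−ρ)) = 0.4934/(2·0.2976) = 0.82897

Final: 0.82897


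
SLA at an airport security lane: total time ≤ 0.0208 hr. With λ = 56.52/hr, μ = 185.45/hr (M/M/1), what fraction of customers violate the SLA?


W ~ Exponential(μ−λ) for M/M/1.
μ − λ = 185.45 − 56.52 = 128.9300
P(W > t) = e^{−(μ−λ)t} = e^{−2.6817} = 0.068444

Final: 0.068444


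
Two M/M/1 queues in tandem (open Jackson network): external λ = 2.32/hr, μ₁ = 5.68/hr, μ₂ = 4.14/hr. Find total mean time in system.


Each node sees arrival rate λ = 2.32/hr (tandem ⇒ throughput preserved).
W₁ = 1/(μ₁−λ) = 1/(5.68−2.32) = 0.29762 hr
W₂ = 1/(μ₂−λ) = 1/(4.14−2.32) = 0.54945 hr
W_total = W₁ + W₂ = 0.29762 + 0.54945 = 0.84707 hr

Final: 0.84707 hr


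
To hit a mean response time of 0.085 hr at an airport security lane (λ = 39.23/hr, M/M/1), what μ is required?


W = 1/(μ−λ) ⇒ μ − λ = 1/W = 1/0.085 = 11.7647
μ = λ + 1/W = 39.23 + 11.7647 = 50.9947 per hr

Final: 50.9947 /hr


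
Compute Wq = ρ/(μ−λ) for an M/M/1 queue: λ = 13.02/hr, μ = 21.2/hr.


ρ = 13.02/21.2 = 0.6142
Wq = ρ/(μ−λ) = 0.6142/(21.2 − 13.02) = 0.6142/8.18 = 0.07508 hr

Final: 0.07508 hr


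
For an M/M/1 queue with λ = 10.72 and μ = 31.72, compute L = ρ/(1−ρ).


ρ = λ/μ = 10.72/31.72 = 0.3380
L = ρ/(1−ρ) = 0.3380/(1 − 0.3380) = 0.3380/0.6620 = 0.5105

Final: 0.5105


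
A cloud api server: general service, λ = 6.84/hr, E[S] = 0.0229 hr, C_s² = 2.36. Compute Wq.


ρ = λ·E[S] = 6.84·0.0229 = 0.1566
E[S²] = E[S]²(1+C_s²) = 0.0229²·(1+2.36) = 0.001762
Wq = λ·E[S²]/(2(1−ρ)) = 6.84·0.001762/(2·0.8434) = 0.007145 hr

Final: 0.007145 hr


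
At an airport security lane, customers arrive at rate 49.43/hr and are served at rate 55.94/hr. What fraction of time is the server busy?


ρ = λ/μ = 49.43/55.94 = 0.8836

Final: 0.8836


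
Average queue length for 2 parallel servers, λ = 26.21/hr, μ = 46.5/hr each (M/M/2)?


a = λ/μ = 0.5637; ρ = a/2 = 0.2818
P₀ = 0.560272
Lq = P₀·a^c·ρ / (c!·(1−ρ)²) = 0.560272·0.31771·0.2818/(2·0.51577)
= 0.04863

Final: 0.04863


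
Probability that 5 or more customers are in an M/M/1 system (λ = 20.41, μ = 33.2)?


ρ = 20.41/33.2 = 0.6148
P(N ≥ n) = ρ^n = 0.6148^5 = 0.087806

Final: 0.087806


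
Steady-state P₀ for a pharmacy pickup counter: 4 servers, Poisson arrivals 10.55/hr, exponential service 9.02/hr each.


a = λ/μ = 10.55/9.02 = 1.1696; ρ = a/c = 0.2924
Σ_{k=0}^{3} a^k/k! (terms k=0..3) = 1.00000 + 1.16962 + 0.68401 + 0.26668 = 3.12031
Tail: a^4/(4!(1−ρ)) = 1.87147/(24·0.7076) = 0.11020
P₀ = 1/(3.12031 + 0.11020) = 1/3.23051 = 0.309549

Final: 0.309549


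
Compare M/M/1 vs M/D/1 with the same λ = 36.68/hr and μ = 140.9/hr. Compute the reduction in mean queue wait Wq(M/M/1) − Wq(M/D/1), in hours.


ρ = 36.68/140.9 = 0.2603
Wq(M/M/1) = ρ/(μ−λ) = 0.2603/104.22 = 0.002498 hr
Wq(M/D/1) = ρ/(2(μ−λ)) = 0.001249 hr
Savings = 0.002498 − 0.001249 = 0.001249 hr

Final: 0.001249 hr


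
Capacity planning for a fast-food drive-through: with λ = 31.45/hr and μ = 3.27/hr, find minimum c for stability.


Stability requires cμ > λ ⇔ c > λ/μ.
λ/μ = 31.45/3.27 = 9.6177
Minimum integer c = ⌊9.6177⌋ + 1 = 10
Check: 10·3.27 = 32.70 > 31.45, while 9·3.27 = 29.43 ≤ 31.45

Final: 10 servers


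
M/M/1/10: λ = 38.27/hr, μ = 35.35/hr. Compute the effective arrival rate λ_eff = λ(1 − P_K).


ρ = 1.0826; P_K = (1−ρ)ρ^10/(1−ρ^11) = 0.131027
λ_eff = λ(1 − P_K) = 38.27·(1 − 0.131027) = 38.27·0.868973 = 33.2556 /hr

Final: 33.2556 /hr


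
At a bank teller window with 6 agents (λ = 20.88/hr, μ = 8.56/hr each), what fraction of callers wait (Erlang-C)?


a = λ/μ = 2.4393; ρ = a/6 = 0.4065
P₀ = 0.086800 (from M/M/c formula)
C(c,a) = [a^c/(c!(1−ρ))]·P₀ = [210.63977/(720·0.5935)]·0.086800
= 0.49297·0.086800 = 0.042789

Final: 0.042789


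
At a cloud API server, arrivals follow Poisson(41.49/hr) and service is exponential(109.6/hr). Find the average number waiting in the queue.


ρ = 41.49/109.6 = 0.3786
Lq = ρ²/(1−ρ) = 0.1433/0.6214 = 0.2306

Final: 0.2306


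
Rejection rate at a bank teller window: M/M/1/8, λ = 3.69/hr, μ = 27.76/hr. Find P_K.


ρ = λ/μ = 3.69/27.76 = 0.1329
P_K = (1−ρ)ρ^K/(1−ρ^(K+1)) = (0.8671·0.00000009747)/(1 − 0.00000001296)
= 0.00000008451/1.000000 = 0.00000008451

Final: 0.00000008451


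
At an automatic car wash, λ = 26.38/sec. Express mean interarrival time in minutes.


Mean interarrival time = 1/λ = 1/26.38 second = 0.03791 second
In minutes: 0.03791 × 0.0166667 = 0.0006318 min

Final: 0.0006318 min


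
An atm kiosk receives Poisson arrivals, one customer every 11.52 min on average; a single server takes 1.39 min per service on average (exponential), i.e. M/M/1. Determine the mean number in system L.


λ = 60/11.52 = 5.2083 /hr
μ = 60/1.39 = 43.1655 /hr
ρ = λ/μ = 5.2083/43.1655 = 0.1207
L = ρ/(1−ρ) = 0.1207/0.8793 = 0.1372

Final: 0.1372


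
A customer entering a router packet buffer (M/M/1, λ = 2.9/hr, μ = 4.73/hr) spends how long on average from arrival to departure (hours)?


W = 1/(μ−λ) = 1/(4.73 − 2.9) = 1/1.83 = 0.5464 hr

Final: 0.5464 hr


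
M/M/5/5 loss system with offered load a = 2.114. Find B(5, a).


B(c,a) = (a^c/c!) / Σ_{k=0}^{c} a^k/k!
a^5/5! = 0.351839
Σ terms (k=0..5): 1.00000 + 2.11400 + 2.23450 + 1.57458 + 0.83216 + 0.35184 = 8.107077
B = 0.351839/8.107077 = 0.043399

Final: 0.043399


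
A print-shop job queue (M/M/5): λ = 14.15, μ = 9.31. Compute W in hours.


a = 1.5199; ρ = 0.3040; P₀ = 0.218366
Lq = P₀·a^c·ρ/(c!(1−ρ)²) = 0.009260
Wq = Lq/λ = 0.009260/14.15 = 0.0006544 hr
W = Wq + 1/μ = 0.0006544 + 0.10741 = 0.10807 hr

Final: 0.10807 hr


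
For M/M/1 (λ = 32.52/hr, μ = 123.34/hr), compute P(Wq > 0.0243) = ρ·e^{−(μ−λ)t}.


ρ = 32.52/123.34 = 0.2637
P(Wq > t) = ρ·e^{−(μ−λ)t} = 0.2637·e^{−2.2069}
= 0.2637·0.110038 = 0.029013

Final: 0.029013


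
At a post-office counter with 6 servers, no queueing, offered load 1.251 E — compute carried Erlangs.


B(6,1.251) = 0.001524 (Erlang-B)
Carried load = a(1 − B) = 1.251·(1 − 0.001524) = 1.251·0.998476 = 1.2491 E

Final: 1.2491 Erlangs


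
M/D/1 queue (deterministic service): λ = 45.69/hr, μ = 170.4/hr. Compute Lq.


ρ = 45.69/170.4 = 0.2681
M/D/1: Lq = ρ²/(2(1−ρ)) = 0.07190/(2·0.7319) = 0.04912

Final: 0.04912


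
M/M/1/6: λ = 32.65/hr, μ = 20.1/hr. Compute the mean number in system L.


ρ = 32.65/20.1 = 1.6244
L = ρ[1 − (K+1)ρ^K + Kρ^(K+1)] / [(1−ρ)(1−ρ^(K+1))]
Numerator: 1.6244·(1 − 7·18.370576 + 6·29.840761) = 83.575125
Denominator: (-0.6244)·(-28.840761) = 18.007540
L = 83.575125/18.007540 = 4.6411

Final: 4.6411


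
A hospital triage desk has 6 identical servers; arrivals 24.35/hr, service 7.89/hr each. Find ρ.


ρ = λ/(cμ) = 24.35/(6·7.89) = 24.35/47.34 = 0.5144

Final: 0.5144


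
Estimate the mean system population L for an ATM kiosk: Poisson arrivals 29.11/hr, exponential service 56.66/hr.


ρ = λ/μ = 29.11/56.66 = 0.5138
L = ρ/(1−ρ) = 0.5138/(1 − 0.5138) = 0.5138/0.4862 = 1.0566

Final: 1.0566


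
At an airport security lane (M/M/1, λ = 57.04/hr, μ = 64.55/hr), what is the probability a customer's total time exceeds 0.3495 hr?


W ~ Exponential(μ−λ) for M/M/1.
μ − λ = 64.55 − 57.04 = 7.5100
P(W > t) = e^{−(μ−λ)t} = e^{−2.6247} = 0.072458

Final: 0.072458


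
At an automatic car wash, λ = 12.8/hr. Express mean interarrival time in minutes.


Mean interarrival time = 1/λ = 1/12.8 hour = 0.07812 hour
In minutes: 0.07812 × 60 = 4.6875 min

Final: 4.6875 min


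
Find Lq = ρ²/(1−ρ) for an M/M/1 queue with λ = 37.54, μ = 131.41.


ρ = 37.54/131.41 = 0.2857
Lq = ρ²/(1−ρ) = 0.08161/0.7143 = 0.1142

Final: 0.1142


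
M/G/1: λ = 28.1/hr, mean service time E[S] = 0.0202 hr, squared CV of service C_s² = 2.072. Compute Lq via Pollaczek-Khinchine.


ρ = λ·E[S] = 28.1·0.0202 = 0.5676
Lq = ρ²(1+C_s²)/(2(1−ρ)) = 0.3222·(1+2.072)/(2·0.4324)
= 0.3222·3.0720/0.8648 = 1.14457

Final: 1.14457


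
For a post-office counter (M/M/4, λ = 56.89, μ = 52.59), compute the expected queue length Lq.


a = λ/μ = 1.0818; ρ = a/4 = 0.2704
P₀ = 0.338288
Lq = P₀·a^c·ρ / (c!·(1−ρ)²) = 0.338288·1.36940·0.2704/(24·0.53226)
= 0.009807

Final: 0.009807


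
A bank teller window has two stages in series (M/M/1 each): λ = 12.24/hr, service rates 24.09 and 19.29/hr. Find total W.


Each node sees arrival rate λ = 12.24/hr (tandem ⇒ throughput preserved).
W₁ = 1/(μ₁−λ) = 1/(24.09−12.24) = 0.08439 hr
W₂ = 1/(μ₂−λ) = 1/(19.29−12.24) = 0.14184 hr
W_total = W₁ + W₂ = 0.08439 + 0.14184 = 0.22623 hr

Final: 0.22623 hr


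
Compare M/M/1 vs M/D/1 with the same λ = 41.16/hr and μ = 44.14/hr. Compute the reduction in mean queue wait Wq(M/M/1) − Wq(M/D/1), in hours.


ρ = 41.16/44.14 = 0.9325
Wq(M/M/1) = ρ/(μ−λ) = 0.9325/2.98 = 0.31292 hr
Wq(M/D/1) = ρ/(2(μ−λ)) = 0.15646 hr
Savings = 0.31292 − 0.15646 = 0.15646 hr

Final: 0.15646 hr


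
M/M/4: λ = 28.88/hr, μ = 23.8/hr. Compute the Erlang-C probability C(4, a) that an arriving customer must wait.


a = λ/μ = 1.2134; ρ = a/4 = 0.3034
P₀ = 0.296109 (from M/M/c formula)
C(c,a) = [a^c/(c!(1−ρ))]·P₀ = [2.16811/(24·0.6966)]·0.296109
= 0.12968·0.296109 = 0.038398

Final: 0.038398


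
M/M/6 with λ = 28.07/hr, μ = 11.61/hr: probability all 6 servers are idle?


a = λ/μ = 28.07/11.61 = 2.4177; ρ = a/c = 0.4030
Σ_{k=0}^{5} a^k/k! (terms k=0..5) = 1.00000 + 2.41774 + 2.92274 + 2.35548 + 1.42374 + 0.68845 = 10.80815
Tail: a^6/(6!(1−ρ)) = 199.73821/(720·0.5970) = 0.46465
P₀ = 1/(10.80815 + 0.46465) = 1/11.27279 = 0.088709

Final: 0.088709


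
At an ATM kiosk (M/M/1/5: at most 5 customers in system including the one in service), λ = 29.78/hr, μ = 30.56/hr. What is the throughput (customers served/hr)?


ρ = 0.9745; P_K = (1−ρ)ρ^5/(1−ρ^6) = 0.156082
λ_eff = λ(1 − P_K) = 29.78·(1 − 0.156082) = 29.78·0.843918 = 25.1319 /hr

Final: 25.1319 /hr


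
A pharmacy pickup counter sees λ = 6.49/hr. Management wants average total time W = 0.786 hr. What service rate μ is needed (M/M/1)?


W = 1/(μ−λ) ⇒ μ − λ = 1/W = 1/0.786 = 1.2723
μ = λ + 1/W = 6.49 + 1.2723 = 7.7623 per hr

Final: 7.7623 /hr


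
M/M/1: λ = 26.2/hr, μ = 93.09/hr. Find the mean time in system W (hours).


W = 1/(μ−λ) = 1/(93.09 − 26.2) = 1/66.89 = 0.01495 hr

Final: 0.01495 hr


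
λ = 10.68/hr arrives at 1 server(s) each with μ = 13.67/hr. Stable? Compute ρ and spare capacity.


Total capacity cμ = 1·13.67 = 13.67/hr
ρ = λ/(cμ) = 10.68/13.67 = 0.7813
Stable ⇔ ρ < 1: YES
Spare capacity = cμ − λ = 13.67 − 10.68 = 2.99/hr

Final: ρ = 0.7813; stable; margin = 2.99/hr


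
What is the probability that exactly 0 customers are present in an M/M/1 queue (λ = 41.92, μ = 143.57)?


ρ = 41.92/143.57 = 0.2920
P_n = (1−ρ)·ρ^n = (1 − 0.2920)·0.2920^0 = 0.7080·1.000000 = 0.708017

Final: 0.708017


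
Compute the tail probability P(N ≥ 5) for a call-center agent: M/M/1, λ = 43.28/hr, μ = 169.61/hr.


ρ = 43.28/169.61 = 0.2552
P(N ≥ n) = ρ^n = 0.2552^5 = 0.001082

Final: 0.001082


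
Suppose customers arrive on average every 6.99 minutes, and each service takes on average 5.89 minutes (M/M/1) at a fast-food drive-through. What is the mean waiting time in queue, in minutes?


λ = 60/6.99 = 8.5837 /hr
μ = 60/5.89 = 10.1868 /hr
ρ = λ/μ = 8.5837/10.1868 = 0.8426
Wq = ρ/(μ−λ) = 0.8426/(10.1868−8.5837) = 0.52564 hr
In minutes: 0.52564·60 = 31.538 min

Final: 31.538 min


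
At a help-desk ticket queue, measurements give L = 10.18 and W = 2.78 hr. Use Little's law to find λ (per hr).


λ = L/W = 10.18/2.78 = 3.6619 /hr

Final: 3.6619 /hr


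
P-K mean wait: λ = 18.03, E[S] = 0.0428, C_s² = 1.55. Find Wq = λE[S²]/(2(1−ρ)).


ρ = λ·E[S] = 18.03·0.0428 = 0.7717
E[S²] = E[S]²(1+C_s²) = 0.0428²·(1+1.55) = 0.004671
Wq = λ·E[S²]/(2(1−ρ)) = 18.03·0.004671/(2·0.2283) = 0.18444 hr

Final: 0.18444 hr


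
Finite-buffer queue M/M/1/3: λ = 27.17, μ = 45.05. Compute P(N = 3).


ρ = λ/μ = 27.17/45.05 = 0.6031
P_K = (1−ρ)ρ^K/(1−ρ^(K+1)) = (0.3969·0.219374)/(1 − 0.132306)
= 0.087068/0.867694 = 0.100344

Final: 0.100344


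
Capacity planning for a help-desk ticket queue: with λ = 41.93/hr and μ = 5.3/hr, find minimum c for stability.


Stability requires cμ > λ ⇔ c > λ/μ.
λ/μ = 41.93/5.3 = 7.9113
Minimum integer c = ⌊7.9113⌋ + 1 = 8
Check: 8·5.3 = 42.40 > 41.93, while 7·5.3 = 37.10 ≤ 41.93

Final: 8 servers


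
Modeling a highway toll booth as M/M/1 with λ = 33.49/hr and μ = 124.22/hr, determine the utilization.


ρ = λ/μ = 33.49/124.22 = 0.2696

Final: 0.2696


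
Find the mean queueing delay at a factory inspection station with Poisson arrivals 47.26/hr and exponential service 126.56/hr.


ρ = 47.26/126.56 = 0.3734
Wq = ρ/(μ−λ) = 0.3734/(126.56 − 47.26) = 0.3734/79.30 = 0.004709 hr

Final: 0.004709 hr


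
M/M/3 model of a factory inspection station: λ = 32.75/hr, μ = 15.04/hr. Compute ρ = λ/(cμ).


ρ = λ/(cμ) = 32.75/(3·15.04) = 32.75/45.12 = 0.7258

Final: 0.7258


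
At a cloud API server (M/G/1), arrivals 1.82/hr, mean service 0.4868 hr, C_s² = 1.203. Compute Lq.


ρ = λ·E[S] = 1.82·0.4868 = 0.8860
Lq = ρ²(1+C_s²)/(2(1−ρ)) = 0.7850·(1+1.203)/(2·0.1140)
= 0.7850·2.2030/0.2280 = 7.58284

Final: 7.58284


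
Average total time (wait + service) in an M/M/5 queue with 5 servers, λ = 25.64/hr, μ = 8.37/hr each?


a = 3.0633; ρ = 0.6127; P₀ = 0.043442
Lq = P₀·a^c·ρ/(c!(1−ρ)²) = 0.39879
Wq = Lq/λ = 0.39879/25.64 = 0.01555 hr
W = Wq + 1/μ = 0.01555 + 0.11947 = 0.13503 hr

Final: 0.13503 hr


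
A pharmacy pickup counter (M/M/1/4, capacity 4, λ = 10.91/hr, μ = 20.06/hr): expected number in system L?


ρ = 10.91/20.06 = 0.5439
L = ρ[1 − (K+1)ρ^K + Kρ^(K+1)] / [(1−ρ)(1−ρ^(K+1))]
Numerator: 0.5439·(1 − 5·0.087493 + 4·0.047585) = 0.409464
Denominator: (0.4561)·(0.952415) = 0.434427
L = 0.409464/0.434427 = 0.9425

Final: 0.9425


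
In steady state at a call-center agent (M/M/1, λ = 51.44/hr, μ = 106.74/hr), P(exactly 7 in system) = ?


ρ = 51.44/106.74 = 0.4819
P_n = (1−ρ)·ρ^n = (1 − 0.4819)·0.4819^7 = 0.5181·0.006037 = 0.003128

Final: 0.003128


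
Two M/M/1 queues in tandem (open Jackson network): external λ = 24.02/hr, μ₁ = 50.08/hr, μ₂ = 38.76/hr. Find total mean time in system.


Each node sees arrival rate λ = 24.02/hr (tandem ⇒ throughput preserved).
W₁ = 1/(μ₁−λ) = 1/(50.08−24.02) = 0.03837 hr
W₂ = 1/(μ₂−λ) = 1/(38.76−24.02) = 0.06784 hr
W_total = W₁ + W₂ = 0.03837 + 0.06784 = 0.10622 hr

Final: 0.10622 hr


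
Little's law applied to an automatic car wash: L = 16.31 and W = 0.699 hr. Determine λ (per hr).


λ = L/W = 16.31/0.699 = 23.3333 /hr

Final: 23.3333 /hr


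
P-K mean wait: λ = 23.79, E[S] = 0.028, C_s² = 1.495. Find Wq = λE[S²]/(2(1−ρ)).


ρ = λ·E[S] = 23.79·0.028 = 0.6661
E[S²] = E[S]²(1+C_s²) = 0.028²·(1+1.495) = 0.001956
Wq = λ·E[S²]/(2(1−ρ)) = 23.79·0.001956/(2·0.3339) = 0.06969 hr

Final: 0.06969 hr


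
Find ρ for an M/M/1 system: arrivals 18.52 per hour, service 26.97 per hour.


ρ = λ/μ = 18.52/26.97 = 0.6867

Final: 0.6867


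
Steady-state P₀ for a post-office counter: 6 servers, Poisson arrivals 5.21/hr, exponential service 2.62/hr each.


a = λ/μ = 5.21/2.62 = 1.9885; ρ = a/c = 0.3314
Σ_{k=0}^{5} a^k/k! (terms k=0..5) = 1.00000 + 1.98855 + 1.97716 + 1.31056 + 0.65153 + 0.25912 = 7.18693
Tail: a^6/(6!(1−ρ)) = 61.83275/(720·0.6686) = 0.12845
P₀ = 1/(7.18693 + 0.12845) = 1/7.31538 = 0.136698

Final: 0.136698


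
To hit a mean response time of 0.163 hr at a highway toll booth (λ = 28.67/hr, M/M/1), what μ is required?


W = 1/(μ−λ) ⇒ μ − λ = 1/W = 1/0.163 = 6.1350
μ = λ + 1/W = 28.67 + 6.1350 = 34.8050 per hr

Final: 34.8050 /hr


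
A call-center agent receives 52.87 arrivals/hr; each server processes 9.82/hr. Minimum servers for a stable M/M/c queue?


Stability requires cμ > λ ⇔ c > λ/μ.
λ/μ = 52.87/9.82 = 5.3839
Minimum integer c = ⌊5.3839⌋ + 1 = 6
Check: 6·9.82 = 58.92 > 52.87, while 5·9.82 = 49.10 ≤ 52.87

Final: 6 servers


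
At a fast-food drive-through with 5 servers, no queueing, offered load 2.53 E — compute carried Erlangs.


B(5,2.53) = 0.071982 (Erlang-B)
Carried load = a(1 − B) = 2.53·(1 − 0.071982) = 2.53·0.928018 = 2.3479 E

Final: 2.3479 Erlangs


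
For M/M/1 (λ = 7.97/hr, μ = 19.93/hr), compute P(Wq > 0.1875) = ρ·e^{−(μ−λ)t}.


ρ = 7.97/19.93 = 0.3999
P(Wq > t) = ρ·e^{−(μ−λ)t} = 0.3999·e^{−2.2425}
= 0.3999·0.106193 = 0.042466

Final: 0.042466


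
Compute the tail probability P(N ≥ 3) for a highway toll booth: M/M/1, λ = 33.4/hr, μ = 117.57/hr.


ρ = 33.4/117.57 = 0.2841
P(N ≥ n) = ρ^n = 0.2841^3 = 0.022927

Final: 0.022927


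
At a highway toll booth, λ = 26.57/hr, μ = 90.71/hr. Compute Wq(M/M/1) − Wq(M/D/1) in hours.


ρ = 26.57/90.71 = 0.2929
Wq(M/M/1) = ρ/(μ−λ) = 0.2929/64.14 = 0.004567 hr
Wq(M/D/1) = ρ/(2(μ−λ)) = 0.002283 hr
Savings = 0.004567 − 0.002283 = 0.002283 hr

Final: 0.002283 hr


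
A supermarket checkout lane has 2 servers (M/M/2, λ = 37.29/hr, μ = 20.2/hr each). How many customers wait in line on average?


a = λ/μ = 1.8460; ρ = a/2 = 0.9230
P₀ = 0.040031
Lq = P₀·a^c·ρ / (c!·(1−ρ)²) = 0.040031·3.40786·0.9230/(2·0.005926)
= 10.62430

Final: 10.62430


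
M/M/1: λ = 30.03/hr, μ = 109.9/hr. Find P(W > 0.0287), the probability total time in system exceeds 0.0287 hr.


W ~ Exponential(μ−λ) for M/M/1.
μ − λ = 109.9 − 30.03 = 79.8700
P(W > t) = e^{−(μ−λ)t} = e^{−2.2923} = 0.101037

Final: 0.101037


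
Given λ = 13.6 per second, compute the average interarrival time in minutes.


Mean interarrival time = 1/λ = 1/13.6 second = 0.07353 second
In minutes: 0.07353 × 0.0166667 = 0.001225 min

Final: 0.001225 min


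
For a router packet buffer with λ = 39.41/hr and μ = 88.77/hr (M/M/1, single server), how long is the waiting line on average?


ρ = 39.41/88.77 = 0.4440
Lq = ρ²/(1−ρ) = 0.1971/0.5560 = 0.3545

Final: 0.3545


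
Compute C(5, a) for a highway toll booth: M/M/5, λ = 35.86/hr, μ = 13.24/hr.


a = λ/μ = 2.7085; ρ = a/5 = 0.5417
P₀ = 0.064184 (from M/M/c formula)
C(c,a) = [a^c/(c!(1−ρ))]·P₀ = [145.75099/(120·0.4583)]·0.064184
= 2.65016·0.064184 = 0.170099

Final: 0.170099


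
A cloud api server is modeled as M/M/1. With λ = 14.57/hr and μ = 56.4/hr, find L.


ρ = λ/μ = 14.57/56.4 = 0.2583
L = ρ/(1−ρ) = 0.2583/(1 − 0.2583) = 0.2583/0.7417 = 0.3483

Final: 0.3483


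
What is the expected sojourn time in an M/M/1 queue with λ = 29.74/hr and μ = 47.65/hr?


W = 1/(μ−λ) = 1/(47.65 − 29.74) = 1/17.91 = 0.05583 hr

Final: 0.05583 hr


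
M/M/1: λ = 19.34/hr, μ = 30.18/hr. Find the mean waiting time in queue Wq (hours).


ρ = 19.34/30.18 = 0.6408
Wq = ρ/(μ−λ) = 0.6408/(30.18 − 19.34) = 0.6408/10.84 = 0.05912 hr

Final: 0.05912 hr


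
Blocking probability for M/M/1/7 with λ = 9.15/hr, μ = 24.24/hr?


ρ = λ/μ = 9.15/24.24 = 0.3775
P_K = (1−ρ)ρ^K/(1−ρ^(K+1)) = (0.6225·0.001092)/(1 − 0.0004122)
= 0.0006798/0.999588 = 0.0006801

Final: 0.0006801


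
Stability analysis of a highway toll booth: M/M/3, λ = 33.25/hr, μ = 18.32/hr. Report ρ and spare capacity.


Total capacity cμ = 3·18.32 = 54.96/hr
ρ = λ/(cμ) = 33.25/54.96 = 0.6050
Stable ⇔ ρ < 1: YES
Spare capacity = cμ − λ = 54.96 − 33.25 = 21.71/hr

Final: ρ = 0.6050; stable; margin = 21.71/hr


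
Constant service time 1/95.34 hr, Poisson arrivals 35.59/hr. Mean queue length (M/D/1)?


ρ = 35.59/95.34 = 0.3733
M/D/1: Lq = ρ²/(2(1−ρ)) = 0.1393/(2·0.6267) = 0.11118

Final: 0.11118


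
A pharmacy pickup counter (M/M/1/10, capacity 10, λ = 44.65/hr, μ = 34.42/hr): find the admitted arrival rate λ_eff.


ρ = 1.2972; P_K = (1−ρ)ρ^10/(1−ρ^11) = 0.242998
λ_eff = λ(1 − P_K) = 44.65·(1 − 0.242998) = 44.65·0.757002 = 33.8001 /hr

Final: 33.8001 /hr


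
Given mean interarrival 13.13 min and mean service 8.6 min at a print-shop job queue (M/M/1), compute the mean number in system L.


λ = 60/13.13 = 4.5697 /hr
μ = 60/8.6 = 6.9767 /hr
ρ = λ/μ = 4.5697/6.9767 = 0.6550
L = ρ/(1−ρ) = 0.6550/0.3450 = 1.8985

Final: 1.8985


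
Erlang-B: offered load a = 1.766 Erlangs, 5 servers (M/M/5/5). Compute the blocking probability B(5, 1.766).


B(c,a) = (a^c/c!) / Σ_{k=0}^{c} a^k/k!
a^5/5! = 0.143144
Σ terms (k=0..5): 1.00000 + 1.76600 + 1.55938 + 0.91795 + 0.40528 + 0.14314 = 5.791752
B = 0.143144/5.791752 = 0.024715

Final: 0.024715


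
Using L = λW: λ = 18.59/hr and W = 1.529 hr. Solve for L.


L = λW = 18.59·1.529 = 28.4241

Final: 28.4241


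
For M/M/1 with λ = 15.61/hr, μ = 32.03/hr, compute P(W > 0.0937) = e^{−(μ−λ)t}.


W ~ Exponential(μ−λ) for M/M/1.
μ − λ = 32.03 − 15.61 = 16.4200
P(W > t) = e^{−(μ−λ)t} = e^{−1.5386} = 0.214691

Final: 0.214691


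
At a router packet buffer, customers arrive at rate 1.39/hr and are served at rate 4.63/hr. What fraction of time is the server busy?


ρ = λ/μ = 1.39/4.63 = 0.3002

Final: 0.3002


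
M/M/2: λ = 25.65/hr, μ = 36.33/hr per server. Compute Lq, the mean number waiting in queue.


a = λ/μ = 0.7060; ρ = a/2 = 0.3530
P₀ = 0.478181
Lq = P₀·a^c·ρ / (c!·(1−ρ)²) = 0.478181·0.49848·0.3530/(2·0.41859)
= 0.10051

Final: 0.10051


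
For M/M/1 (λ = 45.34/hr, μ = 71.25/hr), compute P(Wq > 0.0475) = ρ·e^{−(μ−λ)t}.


ρ = 45.34/71.25 = 0.6364
P(Wq > t) = ρ·e^{−(μ−λ)t} = 0.6364·e^{−1.2307}
= 0.6364·0.292081 = 0.185866

Final: 0.185866


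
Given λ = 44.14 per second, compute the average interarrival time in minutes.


Mean interarrival time = 1/λ = 1/44.14 second = 0.02266 second
In minutes: 0.02266 × 0.0166667 = 0.0003776 min

Final: 0.0003776 min


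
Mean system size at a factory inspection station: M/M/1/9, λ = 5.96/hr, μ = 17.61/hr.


ρ = 5.96/17.61 = 0.3384
L = ρ[1 − (K+1)ρ^K + Kρ^(K+1)] / [(1−ρ)(1−ρ^(K+1))]
Numerator: 0.3384·(1 − 10·0.00005826 + 9·0.00001972) = 0.338307
Denominator: (0.6616)·(0.999980) = 0.661543
L = 0.338307/0.661543 = 0.5114

Final: 0.5114


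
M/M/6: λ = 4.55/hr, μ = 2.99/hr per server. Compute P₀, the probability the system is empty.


a = λ/μ = 4.55/2.99 = 1.5217; ρ = a/c = 0.2536
Σ_{k=0}^{5} a^k/k! (terms k=0..5) = 1.00000 + 1.52174 + 1.15784 + 0.58731 + 0.22343 + 0.06800 = 4.55833
Tail: a^6/(6!(1−ρ)) = 12.41770/(720·0.7464) = 0.02311
P₀ = 1/(4.55833 + 0.02311) = 1/4.58144 = 0.218272

Final: 0.218272


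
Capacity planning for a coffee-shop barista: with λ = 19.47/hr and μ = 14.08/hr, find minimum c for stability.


Stability requires cμ > λ ⇔ c > λ/μ.
λ/μ = 19.47/14.08 = 1.3828
Minimum integer c = ⌊1.3828⌋ + 1 = 2
Check: 2·14.08 = 28.16 > 19.47, while 1·14.08 = 14.08 ≤ 19.47

Final: 2 servers


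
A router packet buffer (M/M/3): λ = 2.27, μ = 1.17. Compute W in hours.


a = 1.9402; ρ = 0.6467; P₀ = 0.120951
Lq = P₀·a^c·ρ/(c!(1−ρ)²) = 0.76290
Wq = Lq/λ = 0.76290/2.27 = 0.33608 hr
W = Wq + 1/μ = 0.33608 + 0.85470 = 1.19078 hr

Final: 1.19078 hr


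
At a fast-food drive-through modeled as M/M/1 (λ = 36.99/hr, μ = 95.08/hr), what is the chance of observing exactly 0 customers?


ρ = 36.99/95.08 = 0.3890
P_n = (1−ρ)·ρ^n = (1 − 0.3890)·0.3890^0 = 0.6110·1.000000 = 0.610959

Final: 0.610959


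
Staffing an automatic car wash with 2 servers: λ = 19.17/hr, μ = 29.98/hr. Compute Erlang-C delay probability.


a = λ/μ = 0.6394; ρ = a/2 = 0.3197
P₀ = 0.515481 (from M/M/c formula)
C(c,a) = [a^c/(c!(1−ρ))]·P₀ = [0.40887/(2·0.6803)]·0.515481
= 0.30051·0.515481 = 0.154907

Final: 0.154907


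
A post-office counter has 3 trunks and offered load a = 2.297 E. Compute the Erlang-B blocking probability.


B(c,a) = (a^c/c!) / Σ_{k=0}^{c} a^k/k!
a^3/3! = 2.019909
Σ terms (k=0..3): 1.00000 + 2.29700 + 2.63810 + 2.01991 = 7.955013
B = 2.019909/7.955013 = 0.253916

Final: 0.253916


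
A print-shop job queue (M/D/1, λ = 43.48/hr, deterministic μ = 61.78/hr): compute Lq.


ρ = 43.48/61.78 = 0.7038
M/D/1: Lq = ρ²/(2(1−ρ)) = 0.4953/(2·0.2962) = 0.83608

Final: 0.83608


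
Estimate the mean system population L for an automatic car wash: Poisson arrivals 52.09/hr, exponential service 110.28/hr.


ρ = λ/μ = 52.09/110.28 = 0.4723
L = ρ/(1−ρ) = 0.4723/(1 − 0.4723) = 0.4723/0.5277 = 0.8952

Final: 0.8952


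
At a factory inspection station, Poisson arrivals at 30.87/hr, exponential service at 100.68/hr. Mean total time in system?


W = 1/(μ−λ) = 1/(100.68 − 30.87) = 1/69.81 = 0.01432 hr

Final: 0.01432 hr


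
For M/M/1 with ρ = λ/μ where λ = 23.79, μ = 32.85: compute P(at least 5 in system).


ρ = 23.79/32.85 = 0.7242
P(N ≥ n) = ρ^n = 0.7242^5 = 0.199203

Final: 0.199203


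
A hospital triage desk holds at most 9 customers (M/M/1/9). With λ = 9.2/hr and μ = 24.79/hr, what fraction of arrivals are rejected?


ρ = λ/μ = 9.2/24.79 = 0.3711
P_K = (1−ρ)ρ^K/(1−ρ^(K+1)) = (0.6289·0.0001335)/(1 − 0.00004956)
= 0.00008398/0.999950 = 0.00008398

Final: 0.00008398


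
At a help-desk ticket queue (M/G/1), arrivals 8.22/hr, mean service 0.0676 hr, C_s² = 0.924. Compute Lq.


ρ = λ·E[S] = 8.22·0.0676 = 0.5557
Lq = ρ²(1+C_s²)/(2(1−ρ)) = 0.3088·(1+0.924)/(2·0.4443)
= 0.3088·1.9240/0.8887 = 0.66851

Final: 0.66851


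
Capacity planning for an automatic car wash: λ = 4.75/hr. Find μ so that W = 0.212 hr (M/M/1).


W = 1/(μ−λ) ⇒ μ − λ = 1/W = 1/0.212 = 4.7170
μ = λ + 1/W = 4.75 + 4.7170 = 9.4670 per hr

Final: 9.4670 /hr


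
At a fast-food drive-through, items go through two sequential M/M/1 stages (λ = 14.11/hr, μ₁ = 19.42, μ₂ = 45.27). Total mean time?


Each node sees arrival rate λ = 14.11/hr (tandem ⇒ throughput preserved).
W₁ = 1/(μ₁−λ) = 1/(19.42−14.11) = 0.18832 hr
W₂ = 1/(μ₂−λ) = 1/(45.27−14.11) = 0.03209 hr
W_total = W₁ + W₂ = 0.18832 + 0.03209 = 0.22042 hr

Final: 0.22042 hr


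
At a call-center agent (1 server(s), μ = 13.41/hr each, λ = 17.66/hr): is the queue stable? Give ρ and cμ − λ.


Total capacity cμ = 1·13.41 = 13.41/hr
ρ = λ/(cμ) = 17.66/13.41 = 1.3169
Stable ⇔ ρ < 1: NO
Spare capacity = cμ − λ = 13.41 − 17.66 = -4.25/hr

Final: ρ = 1.3169; unstable; margin = -4.25/hr


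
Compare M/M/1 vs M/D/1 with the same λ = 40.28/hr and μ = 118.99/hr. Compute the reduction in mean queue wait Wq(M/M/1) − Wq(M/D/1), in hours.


ρ = 40.28/118.99 = 0.3385
Wq(M/M/1) = ρ/(μ−λ) = 0.3385/78.71 = 0.004301 hr
Wq(M/D/1) = ρ/(2(μ−λ)) = 0.002150 hr
Savings = 0.004301 − 0.002150 = 0.002150 hr

Final: 0.002150 hr


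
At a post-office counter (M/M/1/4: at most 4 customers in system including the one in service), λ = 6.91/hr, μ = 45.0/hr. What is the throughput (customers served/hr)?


ρ = 0.1536; P_K = (1−ρ)ρ^4/(1−ρ^5) = 0.0004706
λ_eff = λ(1 − P_K) = 6.91·(1 − 0.0004706) = 6.91·0.999529 = 6.9067 /hr

Final: 6.9067 /hr


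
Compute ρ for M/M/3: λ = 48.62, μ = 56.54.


ρ = λ/(cμ) = 48.62/(3·56.54) = 48.62/169.62 = 0.2866

Final: 0.2866


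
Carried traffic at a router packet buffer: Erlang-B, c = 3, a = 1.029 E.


B(3,1.029) = 0.066274 (Erlang-B)
Carried load = a(1 − B) = 1.029·(1 − 0.066274) = 1.029·0.933726 = 0.9608 E

Final: 0.9608 Erlangs


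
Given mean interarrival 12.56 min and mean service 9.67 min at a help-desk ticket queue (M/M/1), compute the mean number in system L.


λ = 60/12.56 = 4.7771 /hr
μ = 60/9.67 = 6.2048 /hr
ρ = λ/μ = 4.7771/6.2048 = 0.7699
L = ρ/(1−ρ) = 0.7699/0.2301 = 3.3460

Final: 3.3460


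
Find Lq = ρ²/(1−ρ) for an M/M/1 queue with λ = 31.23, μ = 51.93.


ρ = 31.23/51.93 = 0.6014
Lq = ρ²/(1−ρ) = 0.3617/0.3986 = 0.9073

Final: 0.9073


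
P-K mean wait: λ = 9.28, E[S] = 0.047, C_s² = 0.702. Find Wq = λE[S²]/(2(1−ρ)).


ρ = λ·E[S] = 9.28·0.047 = 0.4362
E[S²] = E[S]²(1+C_s²) = 0.047²·(1+0.702) = 0.003760
Wq = λ·E[S²]/(2(1−ρ)) = 9.28·0.003760/(2·0.5638) = 0.03094 hr

Final: 0.03094 hr


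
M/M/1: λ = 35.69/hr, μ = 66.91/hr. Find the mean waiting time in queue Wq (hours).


ρ = 35.69/66.91 = 0.5334
Wq = ρ/(μ−λ) = 0.5334/(66.91 − 35.69) = 0.5334/31.22 = 0.01709 hr

Final: 0.01709 hr


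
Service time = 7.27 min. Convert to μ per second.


μ = 1/(service time) in consistent units.
1 second = 0.0166667 min, so μ = 0.0166667/7.27 = 0.002293 per second

Final: 0.002293 /sec


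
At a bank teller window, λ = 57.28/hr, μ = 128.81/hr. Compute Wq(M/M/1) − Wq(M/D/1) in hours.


ρ = 57.28/128.81 = 0.4447
Wq(M/M/1) = ρ/(μ−λ) = 0.4447/71.53 = 0.006217 hr
Wq(M/D/1) = ρ/(2(μ−λ)) = 0.003108 hr
Savings = 0.006217 − 0.003108 = 0.003108 hr

Final: 0.003108 hr


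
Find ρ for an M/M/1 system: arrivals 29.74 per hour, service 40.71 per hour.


ρ = λ/μ = 29.74/40.71 = 0.7305

Final: 0.7305


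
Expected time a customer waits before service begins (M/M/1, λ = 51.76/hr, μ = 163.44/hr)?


ρ = 51.76/163.44 = 0.3167
Wq = ρ/(μ−λ) = 0.3167/(163.44 − 51.76) = 0.3167/111.68 = 0.002836 hr

Final: 0.002836 hr


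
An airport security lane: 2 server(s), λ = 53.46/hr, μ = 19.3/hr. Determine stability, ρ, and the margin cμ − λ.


Total capacity cμ = 2·19.3 = 38.60/hr
ρ = λ/(cμ) = 53.46/38.60 = 1.3850
Stable ⇔ ρ < 1: NO
Spare capacity = cμ − λ = 38.60 − 53.46 = -14.86/hr

Final: ρ = 1.3850; unstable; margin = -14.86/hr


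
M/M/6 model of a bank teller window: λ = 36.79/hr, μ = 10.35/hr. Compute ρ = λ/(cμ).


ρ = λ/(cμ) = 36.79/(6·10.35) = 36.79/62.10 = 0.5924

Final: 0.5924


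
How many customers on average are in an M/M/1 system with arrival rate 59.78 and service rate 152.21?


ρ = λ/μ = 59.78/152.21 = 0.3927
L = ρ/(1−ρ) = 0.3927/(1 − 0.3927) = 0.3927/0.6073 = 0.6468

Final: 0.6468


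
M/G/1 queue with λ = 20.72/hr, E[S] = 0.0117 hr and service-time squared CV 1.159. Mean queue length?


ρ = λ·E[S] = 20.72·0.0117 = 0.2424
Lq = ρ²(1+C_s²)/(2(1−ρ)) = 0.05877·(1+1.159)/(2·0.7576)
= 0.05877·2.1590/1.5152 = 0.08374

Final: 0.08374


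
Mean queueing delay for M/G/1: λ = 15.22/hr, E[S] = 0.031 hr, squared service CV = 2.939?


ρ = λ·E[S] = 15.22·0.031 = 0.4718
E[S²] = E[S]²(1+C_s²) = 0.031²·(1+2.939) = 0.003785
Wq = λ·E[S²]/(2(1−ρ)) = 15.22·0.003785/(2·0.5282) = 0.05454 hr

Final: 0.05454 hr


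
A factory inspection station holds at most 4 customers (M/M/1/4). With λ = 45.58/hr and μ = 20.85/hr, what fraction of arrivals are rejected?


ρ = λ/μ = 45.58/20.85 = 2.1861
P_K = (1−ρ)ρ^K/(1−ρ^(K+1)) = (-1.1861·22.838788)/(1 − 49.927671)
= -27.088883/-48.927671 = 0.553652

Final: 0.553652


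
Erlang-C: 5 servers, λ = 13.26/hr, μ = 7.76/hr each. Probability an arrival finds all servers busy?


a = λ/μ = 1.7088; ρ = a/5 = 0.3418
P₀ = 0.180508 (from M/M/c formula)
C(c,a) = [a^c/(c!(1−ρ))]·P₀ = [14.56830/(120·0.6582)]·0.180508
= 0.18443·0.180508 = 0.033292

Final: 0.033292


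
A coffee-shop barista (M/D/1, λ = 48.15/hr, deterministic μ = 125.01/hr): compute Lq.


ρ = 48.15/125.01 = 0.3852
M/D/1: Lq = ρ²/(2(1−ρ)) = 0.1484/(2·0.6148) = 0.12065

Final: 0.12065


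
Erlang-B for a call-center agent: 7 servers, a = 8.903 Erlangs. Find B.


B(c,a) = (a^c/c!) / Σ_{k=0}^{c} a^k/k!
a^7/7! = 879.678702
Σ terms (k=0..7): 1.00000 + 8.90300 + 39.63170 + 117.61369 + 261.77867 + 466.12309 + 691.64898 + 879.67870 = 2466.377841
B = 879.678702/2466.377841 = 0.356668

Final: 0.356668


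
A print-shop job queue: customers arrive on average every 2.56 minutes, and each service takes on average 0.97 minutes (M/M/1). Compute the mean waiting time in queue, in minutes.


λ = 60/2.56 = 23.4375 /hr
μ = 60/0.97 = 61.8557 /hr
ρ = λ/μ = 23.4375/61.8557 = 0.3789
Wq = ρ/(μ−λ) = 0.3789/(61.8557−23.4375) = 0.009863 hr
In minutes: 0.009863·60 = 0.5918 min

Final: 0.5918 min


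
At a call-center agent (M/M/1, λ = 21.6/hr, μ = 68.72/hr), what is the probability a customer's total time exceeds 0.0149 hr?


W ~ Exponential(μ−λ) for M/M/1.
μ − λ = 68.72 − 21.6 = 47.1200
P(W > t) = e^{−(μ−λ)t} = e^{−0.7021} = 0.495550

Final: 0.495550


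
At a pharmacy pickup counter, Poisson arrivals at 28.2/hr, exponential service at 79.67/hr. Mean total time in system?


W = 1/(μ−λ) = 1/(79.67 − 28.2) = 1/51.47 = 0.01943 hr

Final: 0.01943 hr
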